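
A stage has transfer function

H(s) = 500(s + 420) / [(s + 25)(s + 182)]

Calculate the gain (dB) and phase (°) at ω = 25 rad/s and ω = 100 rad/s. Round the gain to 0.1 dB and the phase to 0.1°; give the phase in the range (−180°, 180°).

ω = 25: 30.2 dB, -49.4°; ω = 100: 20.1 dB, -91.4°

At s = jω = j25:
zero (s+420): 420 + j25 → |·| = √(420²+25²) = √177025 ≈ 420.74, ∠ = arctan(25/420) ≈ 3.41°
pole (s+25): 25 + j25 → |·| = √(25²+25²) = √1250 ≈ 35.355, ∠ = arctan(25/25) ≈ 45.00°
pole (s+182): 182 + j25 → |·| = √(182²+25²) = √33749 ≈ 183.71, ∠ = arctan(25/182) ≈ 7.82°
|H| = 500 · 420.74 / 6495.1 ≈ 32.389
Gain = 20 log₁₀(32.389) ≈ 30.21 dB
∠H = 3.41° − 52.82° = -49.41°

At s = jω = j100:
zero (s+420): 420 + j100 → |·| = √(420²+100²) = √186400 ≈ 431.74, ∠ = arctan(100/420) ≈ 13.39°
pole (s+25): 25 + j100 → |·| = √(25²+100²) = √10625 ≈ 103.08, ∠ = arctan(100/25) ≈ 75.96°
pole (s+182): 182 + j100 → |·| = √(182²+100²) = √43124 ≈ 207.66, ∠ = arctan(100/182) ≈ 28.79°
|H| = 500 · 431.74 / 21406 ≈ 10.085
Gain = 20 log₁₀(10.085) ≈ 20.07 dB
∠H = 13.39° − 104.75° = -91.36°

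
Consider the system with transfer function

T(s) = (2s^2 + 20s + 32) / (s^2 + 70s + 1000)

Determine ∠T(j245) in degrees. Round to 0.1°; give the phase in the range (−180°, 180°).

13.9°

Substitute s = j245:
Numerator: 2(j245)^2 + 20(j245) + 32 = -120018 + j4900
Denominator: (j245)^2 + 70(j245) + 1000 = -59025 + j17150
|N| = √(120018² + 4900²) ≈ 1.2012e+05, ∠N ≈ 177.66°
|D| = √(59025² + 17150²) ≈ 61466, ∠D ≈ 163.80°
∠T = 177.66° − 163.80° = 13.86°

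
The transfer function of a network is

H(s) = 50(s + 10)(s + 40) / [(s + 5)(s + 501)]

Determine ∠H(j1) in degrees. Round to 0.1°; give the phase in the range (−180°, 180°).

At s = jω = j1:
zero (s+10): 10 + j1 → |·| = √(10²+1²) = √101 ≈ 10.05, ∠ = arctan(1/10) ≈ 5.71°
zero (s+40): 40 + j1 → |·| = √(40²+1²) = √1601 ≈ 40.012, ∠ = arctan(1/40) ≈ 1.43°
pole (s+5): 5 + j1 → |·| = √(5²+1²) = √26 ≈ 5.099, ∠ = arctan(1/5) ≈ 11.31°
pole (s+501): 501 + j1 → |·| = √(501²+1²) = √251002 ≈ 501, ∠ = arctan(1/501) ≈ 0.11°
∠H = 7.14° − 11.42° = -4.28°

-4.3°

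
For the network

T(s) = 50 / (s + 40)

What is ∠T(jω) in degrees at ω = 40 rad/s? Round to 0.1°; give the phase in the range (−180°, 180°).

Substitute s = j40:
Numerator: 50 = 50 + j0
Denominator: (j40) + 40 = 40 + j40
|N| = √(50² + 0²) ≈ 50, ∠N ≈ 0.00°
|D| = √(40² + 40²) ≈ 56.569, ∠D ≈ 45.00°
∠T = 0.00° − 45.00° = -45.00°

-45.0°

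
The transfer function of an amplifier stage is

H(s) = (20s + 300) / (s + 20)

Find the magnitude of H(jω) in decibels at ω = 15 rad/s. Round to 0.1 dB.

Substitute s = j15:
Numerator: 20(j15) + 300 = 300 + j300
Denominator: (j15) + 20 = 20 + j15
|N| = √(300² + 300²) ≈ 424.26, ∠N ≈ 45.00°
|D| = √(20² + 15²) ≈ 25, ∠D ≈ 36.87°
|H| = 424.26 / 25 ≈ 16.97
Gain = 20 log₁₀(16.97) ≈ 24.59 dB

24.6 dB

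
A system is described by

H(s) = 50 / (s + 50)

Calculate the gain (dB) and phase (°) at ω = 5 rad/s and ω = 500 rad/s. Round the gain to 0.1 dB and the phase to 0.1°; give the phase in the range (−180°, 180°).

ω = 5: -0.0 dB, -5.7°; ω = 500: -20.0 dB, -84.3°

Substitute s = j5:
Numerator: 50 = 50 + j0
Denominator: (j5) + 50 = 50 + j5
|N| = √(50² + 0²) ≈ 50, ∠N ≈ 0.00°
|D| = √(50² + 5²) ≈ 50.249, ∠D ≈ 5.71°
|H| = 50 / 50.249 ≈ 0.99504
Gain = 20 log₁₀(0.99504) ≈ -0.04 dB
∠H = 0.00° − 5.71° = -5.71°

Substitute s = j500:
Numerator: 50 = 50 + j0
Denominator: (j500) + 50 = 50 + j500
|N| = √(50² + 0²) ≈ 50, ∠N ≈ 0.00°
|D| = √(50² + 500²) ≈ 502.49, ∠D ≈ 84.29°
|H| = 50 / 502.49 ≈ 0.099504
Gain = 20 log₁₀(0.099504) ≈ -20.04 dB
∠H = 0.00° − 84.29° = -84.29°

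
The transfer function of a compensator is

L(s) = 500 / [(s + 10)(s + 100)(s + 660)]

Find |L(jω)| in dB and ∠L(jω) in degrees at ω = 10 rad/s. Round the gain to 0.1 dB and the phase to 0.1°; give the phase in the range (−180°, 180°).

At s = jω = j10:
pole (s+10): 10 + j10 → |·| = √(10²+10²) = √200 ≈ 14.142, ∠ = arctan(10/10) ≈ 45.00°
pole (s+100): 100 + j10 → |·| = √(100²+10²) = √10100 ≈ 100.5, ∠ = arctan(10/100) ≈ 5.71°
pole (s+660): 660 + j10 → |·| = √(660²+10²) = √435700 ≈ 660.08, ∠ = arctan(10/660) ≈ 0.87°
|L| = 500 / 9.3815e+05 ≈ 0.00053296
Gain = 20 log₁₀(0.00053296) ≈ -65.47 dB
∠L = 0.00° − 51.58° = -51.58°

-65.5 dB, -51.6°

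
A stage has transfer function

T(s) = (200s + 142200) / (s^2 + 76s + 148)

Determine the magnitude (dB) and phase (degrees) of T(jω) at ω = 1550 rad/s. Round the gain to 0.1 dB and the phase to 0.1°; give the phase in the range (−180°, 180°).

-17.0 dB, -111.8°

Substitute s = j1550:
Numerator: 200(j1550) + 142200 = 142200 + j310000
Denominator: (j1550)^2 + 76(j1550) + 148 = -2402352 + j117800
|N| = √(142200² + 310000²) ≈ 3.4106e+05, ∠N ≈ 65.36°
|D| = √(2402352² + 117800²) ≈ 2.4052e+06, ∠D ≈ 177.19°
|T| = 3.4106e+05 / 2.4052e+06 ≈ 0.1418
Gain = 20 log₁₀(0.1418) ≈ -16.97 dB
∠T = 65.36° − 177.19° = -111.83°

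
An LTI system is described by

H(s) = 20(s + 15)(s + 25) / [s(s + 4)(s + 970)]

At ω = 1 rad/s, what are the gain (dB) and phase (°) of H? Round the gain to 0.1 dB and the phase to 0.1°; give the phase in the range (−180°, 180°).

At s = jω = j1:
zero (s+15): 15 + j1 → |·| = √(15²+1²) = √226 ≈ 15.033, ∠ = arctan(1/15) ≈ 3.81°
zero (s+25): 25 + j1 → |·| = √(25²+1²) = √626 ≈ 25.02, ∠ = arctan(1/25) ≈ 2.29°
pole (s+4): 4 + j1 → |·| = √(4²+1²) = √17 ≈ 4.1231, ∠ = arctan(1/4) ≈ 14.04°
pole (s+970): 970 + j1 → |·| = √(970²+1²) = √940901 ≈ 970, ∠ = arctan(1/970) ≈ 0.06°
pole at origin: |s| = 1, ∠ = 90.00° (in denominator)
|H| = 20 · 376.13 / 3999.4 ≈ 1.8809
Gain = 20 log₁₀(1.8809) ≈ 5.49 dB
∠H = 6.10° − 104.10° = -98.00°

5.5 dB, -98.0°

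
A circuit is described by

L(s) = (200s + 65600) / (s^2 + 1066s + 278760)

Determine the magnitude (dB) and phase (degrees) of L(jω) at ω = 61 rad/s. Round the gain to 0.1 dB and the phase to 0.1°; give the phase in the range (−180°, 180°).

-12.5 dB, -2.8°

Substitute s = j61:
Numerator: 200(j61) + 65600 = 65600 + j12200
Denominator: (j61)^2 + 1066(j61) + 278760 = 275039 + j65026
|N| = √(65600² + 12200²) ≈ 66725, ∠N ≈ 10.54°
|D| = √(275039² + 65026²) ≈ 2.8262e+05, ∠D ≈ 13.30°
|L| = 66725 / 2.8262e+05 ≈ 0.23609
Gain = 20 log₁₀(0.23609) ≈ -12.54 dB
∠L = 10.54° − 13.30° = -2.76°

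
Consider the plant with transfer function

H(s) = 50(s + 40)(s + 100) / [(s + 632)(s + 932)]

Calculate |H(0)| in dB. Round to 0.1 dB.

-9.4 dB

H(0) = 50·40·100 / (632·932) ≈ 0.33954
20 log₁₀(0.33954) ≈ -9.38 dB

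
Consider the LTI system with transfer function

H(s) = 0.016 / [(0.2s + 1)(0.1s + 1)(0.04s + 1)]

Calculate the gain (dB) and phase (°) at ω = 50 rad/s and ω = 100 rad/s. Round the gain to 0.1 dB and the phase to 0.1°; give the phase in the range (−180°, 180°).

At ω = 50 rad/s:
pole (1 + j50·0.2) = 1 + j10 → |·| ≈ 10.05, ∠ ≈ 84.29°
pole (1 + j50·0.1) = 1 + j5 → |·| ≈ 5.099, ∠ ≈ 78.69°
pole (1 + j50·0.04) = 1 + j2 → |·| ≈ 2.2361, ∠ ≈ 63.43°
|H| = 0.016 · 1 / (10.05 · 5.099 · 2.2361) ≈ 0.00013963
Gain = 20 log₁₀(0.00013963) ≈ -77.10 dB
∠H = (0°) − (84.29° + 78.69° + 63.43°) = -226.41° ≡ 133.59° (principal value)

At ω = 100 rad/s:
pole (1 + j100·0.2) = 1 + j20 → |·| ≈ 20.025, ∠ ≈ 87.14°
pole (1 + j100·0.1) = 1 + j10 → |·| ≈ 10.05, ∠ ≈ 84.29°
pole (1 + j100·0.04) = 1 + j4 → |·| ≈ 4.1231, ∠ ≈ 75.96°
|H| = 0.016 · 1 / (20.025 · 10.05 · 4.1231) ≈ 1.9282e-05
Gain = 20 log₁₀(1.9282e-05) ≈ -94.30 dB
∠H = (0°) − (87.14° + 84.29° + 75.96°) = -247.39° ≡ 112.61° (principal value)

ω = 50: -77.1 dB, 133.6°; ω = 100: -94.3 dB, 112.6°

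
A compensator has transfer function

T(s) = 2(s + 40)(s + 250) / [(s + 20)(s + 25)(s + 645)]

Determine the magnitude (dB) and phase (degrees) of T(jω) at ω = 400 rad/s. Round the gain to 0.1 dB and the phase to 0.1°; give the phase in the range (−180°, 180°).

At s = jω = j400:
zero (s+40): 40 + j400 → |·| = √(40²+400²) = √161600 ≈ 402, ∠ = arctan(400/40) ≈ 84.29°
zero (s+250): 250 + j400 → |·| = √(250²+400²) = √222500 ≈ 471.7, ∠ = arctan(400/250) ≈ 57.99°
pole (s+20): 20 + j400 → |·| = √(20²+400²) = √160400 ≈ 400.5, ∠ = arctan(400/20) ≈ 87.14°
pole (s+25): 25 + j400 → |·| = √(25²+400²) = √160625 ≈ 400.78, ∠ = arctan(400/25) ≈ 86.42°
pole (s+645): 645 + j400 → |·| = √(645²+400²) = √576025 ≈ 758.96, ∠ = arctan(400/645) ≈ 31.81°
|T| = 2 · 1.8962e+05 / 1.2182e+08 ≈ 0.0031131
Gain = 20 log₁₀(0.0031131) ≈ -50.14 dB
∠T = 142.28° − 205.37° = -63.09°

-50.1 dB, -63.1°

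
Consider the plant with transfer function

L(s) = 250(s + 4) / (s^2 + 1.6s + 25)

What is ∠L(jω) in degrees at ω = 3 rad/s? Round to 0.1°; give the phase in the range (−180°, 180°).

At s = jω = j3:
zero (s+4): 4 + j3 → |·| = √(4²+3²) = √25 ≈ 5, ∠ = arctan(3/4) ≈ 36.87°
quadratic: (j3)² + 1.6·j3 + 25 = 16 + j4.8 → |·| ≈ 16.704, ∠ ≈ 16.70°
∠L = 36.87° − 16.70° = 20.17°

20.2°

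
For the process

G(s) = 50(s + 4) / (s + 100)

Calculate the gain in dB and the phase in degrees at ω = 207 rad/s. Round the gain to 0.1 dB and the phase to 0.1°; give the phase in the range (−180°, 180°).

33.1 dB, 24.7°

At s = jω = j207:
zero (s+4): 4 + j207 → |·| = √(4²+207²) = √42865 ≈ 207.04, ∠ = arctan(207/4) ≈ 88.89°
pole (s+100): 100 + j207 → |·| = √(100²+207²) = √52849 ≈ 229.89, ∠ = arctan(207/100) ≈ 64.22°
|G| = 50 · 207.04 / 229.89 ≈ 45.03
Gain = 20 log₁₀(45.03) ≈ 33.07 dB
∠G = 88.89° − 64.22° = 24.67°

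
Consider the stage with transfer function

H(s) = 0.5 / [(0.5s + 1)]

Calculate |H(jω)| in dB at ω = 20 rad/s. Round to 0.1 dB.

-26.1 dB

At ω = 20 rad/s:
pole (1 + j20·0.5) = 1 + j10 → |·| ≈ 10.05, ∠ ≈ 84.29°
|H| = 0.5 · 1 / (10.05) ≈ 0.049751
Gain = 20 log₁₀(0.049751) ≈ -26.06 dB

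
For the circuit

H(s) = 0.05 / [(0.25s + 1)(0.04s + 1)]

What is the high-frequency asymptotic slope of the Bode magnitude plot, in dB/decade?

-40 dB/decade

Each pole contributes −20 dB/decade at high frequency; each zero contributes +20 dB/decade.
Net: 0 zero(s) − 2 pole(s) → -40 dB/decade.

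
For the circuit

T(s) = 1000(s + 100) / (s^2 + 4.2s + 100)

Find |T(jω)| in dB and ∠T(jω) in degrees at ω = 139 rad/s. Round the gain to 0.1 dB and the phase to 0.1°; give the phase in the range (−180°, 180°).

19.0 dB, -124.0°

At s = jω = j139:
zero (s+100): 100 + j139 → |·| = √(100²+139²) = √29321 ≈ 171.23, ∠ = arctan(139/100) ≈ 54.27°
quadratic: (j139)² + 4.2·j139 + 100 = -19221 + j583.8 → |·| ≈ 19230, ∠ ≈ 178.26°
|T| = 1000 · 171.23 / 19230 ≈ 8.9043
Gain = 20 log₁₀(8.9043) ≈ 18.99 dB
∠T = 54.27° − 178.26° = -123.99°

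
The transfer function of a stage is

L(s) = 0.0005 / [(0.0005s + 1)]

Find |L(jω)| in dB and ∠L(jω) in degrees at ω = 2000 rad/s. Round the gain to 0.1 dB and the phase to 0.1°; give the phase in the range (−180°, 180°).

-69.0 dB, -45.0°

At ω = 2000 rad/s:
pole (1 + j2000·0.0005) = 1 + j1 → |·| ≈ 1.4142, ∠ ≈ 45.00°
|L| = 0.0005 · 1 / (1.4142) ≈ 0.00035356
Gain = 20 log₁₀(0.00035356) ≈ -69.03 dB
∠L = (0°) − (45.00°) = -45.00°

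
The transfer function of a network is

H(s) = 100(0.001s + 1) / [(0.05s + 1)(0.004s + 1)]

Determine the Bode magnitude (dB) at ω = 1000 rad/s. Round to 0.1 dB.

At ω = 1000 rad/s:
zero (1 + j1000·0.001) = 1 + j1 → |·| ≈ 1.4142, ∠ ≈ 45.00°
pole (1 + j1000·0.05) = 1 + j50 → |·| ≈ 50.01, ∠ ≈ 88.85°
pole (1 + j1000·0.004) = 1 + j4 → |·| ≈ 4.1231, ∠ ≈ 75.96°
|H| = 100 · 1.4142 / (50.01 · 4.1231) ≈ 0.68585
Gain = 20 log₁₀(0.68585) ≈ -3.28 dB

-3.3 dB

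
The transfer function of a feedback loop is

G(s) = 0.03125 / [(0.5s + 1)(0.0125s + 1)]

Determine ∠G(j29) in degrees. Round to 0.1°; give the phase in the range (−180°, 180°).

-106.0°

At ω = 29 rad/s:
pole (1 + j29·0.5) = 1 + j14.5 → |·| ≈ 14.534, ∠ ≈ 86.05°
pole (1 + j29·0.0125) = 1 + j0.3625 → |·| ≈ 1.0637, ∠ ≈ 19.93°
∠G = (0°) − (86.05° + 19.93°) = -105.98°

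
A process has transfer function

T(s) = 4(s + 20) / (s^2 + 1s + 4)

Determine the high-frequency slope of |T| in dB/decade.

Each pole contributes −20 dB/decade at high frequency; each zero contributes +20 dB/decade.
Net: 1 zero(s) − 2 pole(s) → -20 dB/decade.

-20 dB/decade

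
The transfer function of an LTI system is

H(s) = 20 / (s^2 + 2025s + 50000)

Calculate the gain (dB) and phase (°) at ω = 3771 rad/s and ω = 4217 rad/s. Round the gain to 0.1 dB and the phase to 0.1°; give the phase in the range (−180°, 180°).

ω = 3771: -118.1 dB, -151.7°; ω = 4217: -119.9 dB, -154.3°

Substitute s = j3771:
Numerator: 20 = 20 + j0
Denominator: (j3771)^2 + 2025(j3771) + 50000 = -14170441 + j7636275
|N| = √(20² + 0²) ≈ 20, ∠N ≈ 0.00°
|D| = √(14170441² + 7636275²) ≈ 1.6097e+07, ∠D ≈ 151.68°
|H| = 20 / 1.6097e+07 ≈ 1.2425e-06
Gain = 20 log₁₀(1.2425e-06) ≈ -118.11 dB
∠H = 0.00° − 151.68° = -151.68°

Substitute s = j4217:
Numerator: 20 = 20 + j0
Denominator: (j4217)^2 + 2025(j4217) + 50000 = -17733089 + j8539425
|N| = √(20² + 0²) ≈ 20, ∠N ≈ 0.00°
|D| = √(17733089² + 8539425²) ≈ 1.9682e+07, ∠D ≈ 154.29°
|H| = 20 / 1.9682e+07 ≈ 1.0162e-06
Gain = 20 log₁₀(1.0162e-06) ≈ -119.86 dB
∠H = 0.00° − 154.29° = -154.29°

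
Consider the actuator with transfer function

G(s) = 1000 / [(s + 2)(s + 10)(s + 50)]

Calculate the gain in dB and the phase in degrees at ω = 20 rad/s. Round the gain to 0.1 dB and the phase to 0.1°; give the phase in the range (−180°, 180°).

At s = jω = j20:
pole (s+2): 2 + j20 → |·| = √(2²+20²) = √404 ≈ 20.1, ∠ = arctan(20/2) ≈ 84.29°
pole (s+10): 10 + j20 → |·| = √(10²+20²) = √500 ≈ 22.361, ∠ = arctan(20/10) ≈ 63.43°
pole (s+50): 50 + j20 → |·| = √(50²+20²) = √2900 ≈ 53.852, ∠ = arctan(20/50) ≈ 21.80°
|G| = 1000 / 24204 ≈ 0.041315
Gain = 20 log₁₀(0.041315) ≈ -27.68 dB
∠G = 0.00° − 169.52° = -169.52°

-27.7 dB, -169.5°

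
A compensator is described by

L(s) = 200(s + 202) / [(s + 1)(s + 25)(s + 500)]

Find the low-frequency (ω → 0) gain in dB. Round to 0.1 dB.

L(0) = 200·202 / (1·25·500) = 3.232
20 log₁₀(3.232) ≈ 10.19 dB

10.2 dB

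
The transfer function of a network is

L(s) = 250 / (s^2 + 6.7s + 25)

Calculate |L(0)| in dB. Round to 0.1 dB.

L(0) = 250 / 25 = 10
20 log₁₀(10) ≈ 20.00 dB

20.0 dB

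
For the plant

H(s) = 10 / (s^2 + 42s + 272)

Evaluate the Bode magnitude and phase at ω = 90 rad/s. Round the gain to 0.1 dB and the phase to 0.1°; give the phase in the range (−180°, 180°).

-58.8 dB, -154.2°

Substitute s = j90:
Numerator: 10 = 10 + j0
Denominator: (j90)^2 + 42(j90) + 272 = -7828 + j3780
|N| = √(10² + 0²) ≈ 10, ∠N ≈ 0.00°
|D| = √(7828² + 3780²) ≈ 8692.9, ∠D ≈ 154.22°
|H| = 10 / 8692.9 ≈ 0.0011504
Gain = 20 log₁₀(0.0011504) ≈ -58.78 dB
∠H = 0.00° − 154.22° = -154.22°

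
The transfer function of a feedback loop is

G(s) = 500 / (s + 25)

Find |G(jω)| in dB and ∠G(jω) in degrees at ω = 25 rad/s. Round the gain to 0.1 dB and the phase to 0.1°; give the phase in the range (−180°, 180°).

Substitute s = j25:
Numerator: 500 = 500 + j0
Denominator: (j25) + 25 = 25 + j25
|N| = √(500² + 0²) ≈ 500, ∠N ≈ 0.00°
|D| = √(25² + 25²) ≈ 35.355, ∠D ≈ 45.00°
|G| = 500 / 35.355 ≈ 14.142
Gain = 20 log₁₀(14.142) ≈ 23.01 dB
∠G = 0.00° − 45.00° = -45.00°

23.0 dB, -45.0°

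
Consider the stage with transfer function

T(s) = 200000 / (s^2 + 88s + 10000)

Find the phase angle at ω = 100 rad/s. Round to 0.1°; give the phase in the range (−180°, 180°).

-90.0°

At s = jω = j100:
quadratic: (j100)² + 88·j100 + 10000 = 0 + j8800 → |·| ≈ 8800, ∠ ≈ 90.00°
∠T = 0.00° − 90.00° = -90.00°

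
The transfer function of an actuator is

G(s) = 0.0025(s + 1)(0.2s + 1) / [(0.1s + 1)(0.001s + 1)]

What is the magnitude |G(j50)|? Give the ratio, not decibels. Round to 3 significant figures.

At ω = 50 rad/s:
zero (1 + j50·1) = 1 + j50 → |·| ≈ 50.01, ∠ ≈ 88.85°
zero (1 + j50·0.2) = 1 + j10 → |·| ≈ 10.05, ∠ ≈ 84.29°
pole (1 + j50·0.1) = 1 + j5 → |·| ≈ 5.099, ∠ ≈ 78.69°
pole (1 + j50·0.001) = 1 + j0.05 → |·| ≈ 1.0012, ∠ ≈ 2.86°
|G| = 0.0025 · 50.01 · 10.05 / (5.099 · 1.0012) ≈ 0.24613

0.246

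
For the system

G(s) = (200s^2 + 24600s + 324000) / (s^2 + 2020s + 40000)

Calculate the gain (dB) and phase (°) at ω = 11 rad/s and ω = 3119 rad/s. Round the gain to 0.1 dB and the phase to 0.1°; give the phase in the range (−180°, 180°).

ω = 11: 18.9 dB, 12.9°; ω = 3119: 44.5 dB, 30.8°

Substitute s = j11:
Numerator: 200(j11)^2 + 24600(j11) + 324000 = 299800 + j270600
Denominator: (j11)^2 + 2020(j11) + 40000 = 39879 + j22220
|N| = √(299800² + 270600²) ≈ 4.0386e+05, ∠N ≈ 42.07°
|D| = √(39879² + 22220²) ≈ 45652, ∠D ≈ 29.13°
|G| = 4.0386e+05 / 45652 ≈ 8.8465
Gain = 20 log₁₀(8.8465) ≈ 18.94 dB
∠G = 42.07° − 29.13° = 12.94°

Substitute s = j3119:
Numerator: 200(j3119)^2 + 24600(j3119) + 324000 = -1945308200 + j76727400
Denominator: (j3119)^2 + 2020(j3119) + 40000 = -9688161 + j6300380
|N| = √(1945308200² + 76727400²) ≈ 1.9468e+09, ∠N ≈ 177.74°
|D| = √(9688161² + 6300380²) ≈ 1.1557e+07, ∠D ≈ 146.96°
|G| = 1.9468e+09 / 1.1557e+07 ≈ 168.45
Gain = 20 log₁₀(168.45) ≈ 44.53 dB
∠G = 177.74° − 146.96° = 30.78°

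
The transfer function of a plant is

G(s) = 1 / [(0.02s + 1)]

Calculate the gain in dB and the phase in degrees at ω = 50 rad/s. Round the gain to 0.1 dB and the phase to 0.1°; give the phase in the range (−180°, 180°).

At ω = 50 rad/s:
pole (1 + j50·0.02) = 1 + j1 → |·| ≈ 1.4142, ∠ ≈ 45.00°
|G| = 1 · 1 / (1.4142) ≈ 0.70711
Gain = 20 log₁₀(0.70711) ≈ -3.01 dB
∠G = (0°) − (45.00°) = -45.00°

-3.0 dB, -45.0°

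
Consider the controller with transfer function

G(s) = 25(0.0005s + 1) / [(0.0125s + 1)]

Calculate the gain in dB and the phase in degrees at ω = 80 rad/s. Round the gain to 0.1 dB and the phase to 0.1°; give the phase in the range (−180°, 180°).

25.0 dB, -42.7°

At ω = 80 rad/s:
zero (1 + j80·0.0005) = 1 + j0.04 → |·| ≈ 1.0008, ∠ ≈ 2.29°
pole (1 + j80·0.0125) = 1 + j1 → |·| ≈ 1.4142, ∠ ≈ 45.00°
|G| = 25 · 1.0008 / (1.4142) ≈ 17.692
Gain = 20 log₁₀(17.692) ≈ 24.96 dB
∠G = (2.29°) − (45.00°) = -42.71°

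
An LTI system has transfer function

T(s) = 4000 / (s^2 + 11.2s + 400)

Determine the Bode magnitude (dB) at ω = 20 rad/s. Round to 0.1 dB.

At s = jω = j20:
quadratic: (j20)² + 11.2·j20 + 400 = 0 + j224 → |·| ≈ 224, ∠ ≈ 90.00°
|T| = 4000 / 224 ≈ 17.857
Gain = 20 log₁₀(17.857) ≈ 25.04 dB

25.0 dB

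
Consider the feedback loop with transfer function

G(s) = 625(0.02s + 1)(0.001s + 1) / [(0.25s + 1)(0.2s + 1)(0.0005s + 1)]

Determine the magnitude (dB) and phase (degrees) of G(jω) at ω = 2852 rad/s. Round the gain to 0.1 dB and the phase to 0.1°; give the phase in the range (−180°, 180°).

At ω = 2852 rad/s:
zero (1 + j2852·0.02) = 1 + j57.04 → |·| ≈ 57.049, ∠ ≈ 89.00°
zero (1 + j2852·0.001) = 1 + j2.852 → |·| ≈ 3.0222, ∠ ≈ 70.68°
pole (1 + j2852·0.25) = 1 + j713 → |·| ≈ 713, ∠ ≈ 89.92°
pole (1 + j2852·0.2) = 1 + j570.4 → |·| ≈ 570.4, ∠ ≈ 89.90°
pole (1 + j2852·0.0005) = 1 + j1.426 → |·| ≈ 1.7417, ∠ ≈ 54.96°
|G| = 625 · 57.049 · 3.0222 / (713 · 570.4 · 1.7417) ≈ 0.15213
Gain = 20 log₁₀(0.15213) ≈ -16.36 dB
∠G = (89.00° + 70.68°) − (89.92° + 89.90° + 54.96°) = -75.10°

-16.4 dB, -75.1°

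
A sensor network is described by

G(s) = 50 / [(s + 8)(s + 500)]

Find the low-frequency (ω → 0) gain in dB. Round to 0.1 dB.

-38.1 dB

G(0) = 50 / (8·500) = 0.0125
20 log₁₀(0.0125) ≈ -38.06 dB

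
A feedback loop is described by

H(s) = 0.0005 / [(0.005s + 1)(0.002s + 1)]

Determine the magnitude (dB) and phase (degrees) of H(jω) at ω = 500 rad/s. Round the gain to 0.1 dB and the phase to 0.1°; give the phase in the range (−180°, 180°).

At ω = 500 rad/s:
pole (1 + j500·0.005) = 1 + j2.5 → |·| ≈ 2.6926, ∠ ≈ 68.20°
pole (1 + j500·0.002) = 1 + j1 → |·| ≈ 1.4142, ∠ ≈ 45.00°
|H| = 0.0005 · 1 / (2.6926 · 1.4142) ≈ 0.00013131
Gain = 20 log₁₀(0.00013131) ≈ -77.63 dB
∠H = (0°) − (68.20° + 45.00°) = -113.20°

-77.6 dB, -113.2°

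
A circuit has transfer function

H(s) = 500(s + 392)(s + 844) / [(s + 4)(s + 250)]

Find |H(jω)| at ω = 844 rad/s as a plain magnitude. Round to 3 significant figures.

748

At s = jω = j844:
zero (s+392): 392 + j844 → |·| = √(392²+844²) = √866000 ≈ 930.59, ∠ = arctan(844/392) ≈ 65.09°
zero (s+844): 844 + j844 → |·| = √(844²+844²) = √1424672 ≈ 1193.6, ∠ = arctan(844/844) ≈ 45.00°
pole (s+4): 4 + j844 → |·| = √(4²+844²) = √712352 ≈ 844.01, ∠ = arctan(844/4) ≈ 89.73°
pole (s+250): 250 + j844 → |·| = √(250²+844²) = √774836 ≈ 880.25, ∠ = arctan(844/250) ≈ 73.50°
|H| = 500 · 1.1108e+06 / 7.4294e+05 ≈ 747.57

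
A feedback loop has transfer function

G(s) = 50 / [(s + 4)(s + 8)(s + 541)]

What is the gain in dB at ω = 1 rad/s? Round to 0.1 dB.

-51.1 dB

At s = jω = j1:
pole (s+4): 4 + j1 → |·| = √(4²+1²) = √17 ≈ 4.1231, ∠ = arctan(1/4) ≈ 14.04°
pole (s+8): 8 + j1 → |·| = √(8²+1²) = √65 ≈ 8.0623, ∠ = arctan(1/8) ≈ 7.13°
pole (s+541): 541 + j1 → |·| = √(541²+1²) = √292682 ≈ 541, ∠ = arctan(1/541) ≈ 0.11°
|G| = 50 / 17984 ≈ 0.0027802
Gain = 20 log₁₀(0.0027802) ≈ -51.12 dB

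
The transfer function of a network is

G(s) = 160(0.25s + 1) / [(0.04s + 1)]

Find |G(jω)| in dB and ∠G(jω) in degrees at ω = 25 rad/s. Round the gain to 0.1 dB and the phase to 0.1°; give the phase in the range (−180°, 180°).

57.1 dB, 35.9°

At ω = 25 rad/s:
zero (1 + j25·0.25) = 1 + j6.25 → |·| ≈ 6.3295, ∠ ≈ 80.91°
pole (1 + j25·0.04) = 1 + j1 → |·| ≈ 1.4142, ∠ ≈ 45.00°
|G| = 160 · 6.3295 / (1.4142) ≈ 716.11
Gain = 20 log₁₀(716.11) ≈ 57.10 dB
∠G = (80.91°) − (45.00°) = 35.91°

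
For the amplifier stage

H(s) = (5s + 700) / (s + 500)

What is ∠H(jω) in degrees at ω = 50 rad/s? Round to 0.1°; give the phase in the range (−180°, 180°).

13.9°

Substitute s = j50:
Numerator: 5(j50) + 700 = 700 + j250
Denominator: (j50) + 500 = 500 + j50
|N| = √(700² + 250²) ≈ 743.3, ∠N ≈ 19.65°
|D| = √(500² + 50²) ≈ 502.49, ∠D ≈ 5.71°
∠H = 19.65° − 5.71° = 13.94°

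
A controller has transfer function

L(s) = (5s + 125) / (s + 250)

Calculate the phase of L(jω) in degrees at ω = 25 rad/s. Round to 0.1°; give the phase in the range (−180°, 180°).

Substitute s = j25:
Numerator: 5(j25) + 125 = 125 + j125
Denominator: (j25) + 250 = 250 + j25
|N| = √(125² + 125²) ≈ 176.78, ∠N ≈ 45.00°
|D| = √(250² + 25²) ≈ 251.25, ∠D ≈ 5.71°
∠L = 45.00° − 5.71° = 39.29°

39.3°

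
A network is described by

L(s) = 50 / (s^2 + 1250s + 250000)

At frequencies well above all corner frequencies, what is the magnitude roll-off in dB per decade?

Each pole contributes −20 dB/decade at high frequency; each zero contributes +20 dB/decade.
Net: 0 zero(s) − 2 pole(s) → -40 dB/decade.

-40 dB/decade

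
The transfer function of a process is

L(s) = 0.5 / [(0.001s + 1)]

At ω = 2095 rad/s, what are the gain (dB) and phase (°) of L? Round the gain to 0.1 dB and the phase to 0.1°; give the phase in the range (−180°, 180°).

-13.3 dB, -64.5°

At ω = 2095 rad/s:
pole (1 + j2095·0.001) = 1 + j2.095 → |·| ≈ 2.3214, ∠ ≈ 64.48°
|L| = 0.5 · 1 / (2.3214) ≈ 0.21539
Gain = 20 log₁₀(0.21539) ≈ -13.34 dB
∠L = (0°) − (64.48°) = -64.48°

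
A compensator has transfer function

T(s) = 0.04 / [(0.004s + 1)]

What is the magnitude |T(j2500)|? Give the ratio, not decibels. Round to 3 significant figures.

0.00398

At ω = 2500 rad/s:
pole (1 + j2500·0.004) = 1 + j10 → |·| ≈ 10.05, ∠ ≈ 84.29°
|T| = 0.04 · 1 / (10.05) ≈ 0.0039801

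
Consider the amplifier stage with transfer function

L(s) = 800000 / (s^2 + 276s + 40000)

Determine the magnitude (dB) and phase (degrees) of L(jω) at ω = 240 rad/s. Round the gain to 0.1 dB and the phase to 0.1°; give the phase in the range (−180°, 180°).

At s = jω = j240:
quadratic: (j240)² + 276·j240 + 40000 = -17600 + j66240 → |·| ≈ 68538, ∠ ≈ 104.88°
|L| = 800000 / 68538 ≈ 11.672
Gain = 20 log₁₀(11.672) ≈ 21.34 dB
∠L = 0.00° − 104.88° = -104.88°

21.3 dB, -104.9°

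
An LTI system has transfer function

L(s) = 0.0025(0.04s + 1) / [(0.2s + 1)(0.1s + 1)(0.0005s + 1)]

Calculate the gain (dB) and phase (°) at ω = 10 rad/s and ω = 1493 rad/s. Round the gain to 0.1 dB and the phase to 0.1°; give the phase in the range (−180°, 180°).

At ω = 10 rad/s:
zero (1 + j10·0.04) = 1 + j0.4 → |·| ≈ 1.077, ∠ ≈ 21.80°
pole (1 + j10·0.2) = 1 + j2 → |·| ≈ 2.2361, ∠ ≈ 63.43°
pole (1 + j10·0.1) = 1 + j1 → |·| ≈ 1.4142, ∠ ≈ 45.00°
pole (1 + j10·0.0005) = 1 + j0.005 → |·| ≈ 1, ∠ ≈ 0.29°
|L| = 0.0025 · 1.077 / (2.2361 · 1.4142 · 1) ≈ 0.00085144
Gain = 20 log₁₀(0.00085144) ≈ -61.40 dB
∠L = (21.80°) − (63.43° + 45.00° + 0.29°) = -86.92°

At ω = 1493 rad/s:
zero (1 + j1493·0.04) = 1 + j59.72 → |·| ≈ 59.728, ∠ ≈ 89.04°
pole (1 + j1493·0.2) = 1 + j298.6 → |·| ≈ 298.6, ∠ ≈ 89.81°
pole (1 + j1493·0.1) = 1 + j149.3 → |·| ≈ 149.3, ∠ ≈ 89.62°
pole (1 + j1493·0.0005) = 1 + j0.7465 → |·| ≈ 1.2479, ∠ ≈ 36.74°
|L| = 0.0025 · 59.728 / (298.6 · 149.3 · 1.2479) ≈ 2.684e-06
Gain = 20 log₁₀(2.684e-06) ≈ -111.42 dB
∠L = (89.04°) − (89.81° + 89.62° + 36.74°) = -127.13°

ω = 10: -61.4 dB, -86.9°; ω = 1493: -111.4 dB, -127.1°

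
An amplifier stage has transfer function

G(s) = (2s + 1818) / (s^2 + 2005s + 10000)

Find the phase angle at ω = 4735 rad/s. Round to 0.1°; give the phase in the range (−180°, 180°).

-77.9°

Substitute s = j4735:
Numerator: 2(j4735) + 1818 = 1818 + j9470
Denominator: (j4735)^2 + 2005(j4735) + 10000 = -22410225 + j9493675
|N| = √(1818² + 9470²) ≈ 9642.9, ∠N ≈ 79.13°
|D| = √(22410225² + 9493675²) ≈ 2.4338e+07, ∠D ≈ 157.04°
∠G = 79.13° − 157.04° = -77.91°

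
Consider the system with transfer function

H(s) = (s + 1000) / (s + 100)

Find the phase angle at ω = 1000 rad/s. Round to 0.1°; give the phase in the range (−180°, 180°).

At s = jω = j1000:
zero (s+1000): 1000 + j1000 → |·| = √(1000²+1000²) = √2000000 ≈ 1414.2, ∠ = arctan(1000/1000) ≈ 45.00°
pole (s+100): 100 + j1000 → |·| = √(100²+1000²) = √1010000 ≈ 1005, ∠ = arctan(1000/100) ≈ 84.29°
∠H = 45.00° − 84.29° = -39.29°

-39.3°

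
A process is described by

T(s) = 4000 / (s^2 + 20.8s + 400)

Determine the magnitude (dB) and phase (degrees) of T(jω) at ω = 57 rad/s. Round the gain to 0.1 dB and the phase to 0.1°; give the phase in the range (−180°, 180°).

At s = jω = j57:
quadratic: (j57)² + 20.8·j57 + 400 = -2849 + j1185.6 → |·| ≈ 3085.8, ∠ ≈ 157.41°
|T| = 4000 / 3085.8 ≈ 1.2963
Gain = 20 log₁₀(1.2963) ≈ 2.25 dB
∠T = 0.00° − 157.41° = -157.41°

2.3 dB, -157.4°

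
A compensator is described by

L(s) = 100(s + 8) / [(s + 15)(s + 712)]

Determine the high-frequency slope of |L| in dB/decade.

-20 dB/decade

Each pole contributes −20 dB/decade at high frequency; each zero contributes +20 dB/decade.
Net: 1 zero(s) − 2 pole(s) → -20 dB/decade.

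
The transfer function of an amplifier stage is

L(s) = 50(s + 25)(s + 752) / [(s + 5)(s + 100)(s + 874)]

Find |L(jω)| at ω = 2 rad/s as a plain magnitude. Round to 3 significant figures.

2.00

At s = jω = j2:
zero (s+25): 25 + j2 → |·| = √(25²+2²) = √629 ≈ 25.08, ∠ = arctan(2/25) ≈ 4.57°
zero (s+752): 752 + j2 → |·| = √(752²+2²) = √565508 ≈ 752, ∠ = arctan(2/752) ≈ 0.15°
pole (s+5): 5 + j2 → |·| = √(5²+2²) = √29 ≈ 5.3852, ∠ = arctan(2/5) ≈ 21.80°
pole (s+100): 100 + j2 → |·| = √(100²+2²) = √10004 ≈ 100.02, ∠ = arctan(2/100) ≈ 1.15°
pole (s+874): 874 + j2 → |·| = √(874²+2²) = √763880 ≈ 874, ∠ = arctan(2/874) ≈ 0.13°
|L| = 50 · 18860 / 4.7076e+05 ≈ 2.0031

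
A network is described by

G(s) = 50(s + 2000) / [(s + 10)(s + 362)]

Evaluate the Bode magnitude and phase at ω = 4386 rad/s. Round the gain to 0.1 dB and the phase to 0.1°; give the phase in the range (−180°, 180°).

At s = jω = j4386:
zero (s+2000): 2000 + j4386 → |·| = √(2000²+4386²) = √23236996 ≈ 4820.5, ∠ = arctan(4386/2000) ≈ 65.49°
pole (s+10): 10 + j4386 → |·| = √(10²+4386²) = √19237096 ≈ 4386, ∠ = arctan(4386/10) ≈ 89.87°
pole (s+362): 362 + j4386 → |·| = √(362²+4386²) = √19368040 ≈ 4400.9, ∠ = arctan(4386/362) ≈ 85.28°
|G| = 50 · 4820.5 / 1.9302e+07 ≈ 0.012487
Gain = 20 log₁₀(0.012487) ≈ -38.07 dB
∠G = 65.49° − 175.15° = -109.66°

-38.1 dB, -109.7°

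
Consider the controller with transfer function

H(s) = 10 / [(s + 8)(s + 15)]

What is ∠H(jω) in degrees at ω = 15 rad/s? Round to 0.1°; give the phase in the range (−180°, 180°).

-106.9°

At s = jω = j15:
pole (s+8): 8 + j15 → |·| = √(8²+15²) = √289 ≈ 17, ∠ = arctan(15/8) ≈ 61.93°
pole (s+15): 15 + j15 → |·| = √(15²+15²) = √450 ≈ 21.213, ∠ = arctan(15/15) ≈ 45.00°
∠H = 0.00° − 106.93° = -106.93°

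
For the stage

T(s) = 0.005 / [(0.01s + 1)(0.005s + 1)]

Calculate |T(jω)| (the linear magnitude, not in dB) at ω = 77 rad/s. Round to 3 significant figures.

At ω = 77 rad/s:
pole (1 + j77·0.01) = 1 + j0.77 → |·| ≈ 1.2621, ∠ ≈ 37.60°
pole (1 + j77·0.005) = 1 + j0.385 → |·| ≈ 1.0716, ∠ ≈ 21.06°
|T| = 0.005 · 1 / (1.2621 · 1.0716) ≈ 0.0036969

0.00370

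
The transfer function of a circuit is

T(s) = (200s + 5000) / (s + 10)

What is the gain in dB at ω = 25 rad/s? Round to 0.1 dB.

Substitute s = j25:
Numerator: 200(j25) + 5000 = 5000 + j5000
Denominator: (j25) + 10 = 10 + j25
|N| = √(5000² + 5000²) ≈ 7071.1, ∠N ≈ 45.00°
|D| = √(10² + 25²) ≈ 26.926, ∠D ≈ 68.20°
|T| = 7071.1 / 26.926 ≈ 262.61
Gain = 20 log₁₀(262.61) ≈ 48.39 dB

48.4 dB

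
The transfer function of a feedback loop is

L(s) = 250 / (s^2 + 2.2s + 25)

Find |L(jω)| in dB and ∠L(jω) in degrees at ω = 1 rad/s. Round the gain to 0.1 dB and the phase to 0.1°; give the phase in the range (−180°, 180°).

At s = jω = j1:
quadratic: (j1)² + 2.2·j1 + 25 = 24 + j2.2 → |·| ≈ 24.101, ∠ ≈ 5.24°
|L| = 250 / 24.101 ≈ 10.373
Gain = 20 log₁₀(10.373) ≈ 20.32 dB
∠L = 0.00° − 5.24° = -5.24°

20.3 dB, -5.2°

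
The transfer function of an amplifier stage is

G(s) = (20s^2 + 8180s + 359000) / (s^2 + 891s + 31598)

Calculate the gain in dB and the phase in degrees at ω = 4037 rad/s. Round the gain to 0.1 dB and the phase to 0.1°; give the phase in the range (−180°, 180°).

25.9 dB, 6.7°

Substitute s = j4037:
Numerator: 20(j4037)^2 + 8180(j4037) + 359000 = -325588380 + j33022660
Denominator: (j4037)^2 + 891(j4037) + 31598 = -16265771 + j3596967
|N| = √(325588380² + 33022660²) ≈ 3.2726e+08, ∠N ≈ 174.21°
|D| = √(16265771² + 3596967²) ≈ 1.6659e+07, ∠D ≈ 167.53°
|G| = 3.2726e+08 / 1.6659e+07 ≈ 19.645
Gain = 20 log₁₀(19.645) ≈ 25.87 dB
∠G = 174.21° − 167.53° = 6.68°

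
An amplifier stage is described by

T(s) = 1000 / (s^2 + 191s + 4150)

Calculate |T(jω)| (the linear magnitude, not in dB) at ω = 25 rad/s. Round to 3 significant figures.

0.168

Substitute s = j25:
Numerator: 1000 = 1000 + j0
Denominator: (j25)^2 + 191(j25) + 4150 = 3525 + j4775
|N| = √(1000² + 0²) ≈ 1000, ∠N ≈ 0.00°
|D| = √(3525² + 4775²) ≈ 5935.2, ∠D ≈ 53.56°
|T| = 1000 / 5935.2 ≈ 0.16849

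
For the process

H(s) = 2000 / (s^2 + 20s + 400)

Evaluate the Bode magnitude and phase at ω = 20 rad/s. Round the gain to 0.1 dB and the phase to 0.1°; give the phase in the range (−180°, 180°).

14.0 dB, -90.0°

At s = jω = j20:
quadratic: (j20)² + 20·j20 + 400 = 0 + j400 → |·| ≈ 400, ∠ ≈ 90.00°
|H| = 2000 / 400 ≈ 5
Gain = 20 log₁₀(5) ≈ 13.98 dB
∠H = 0.00° − 90.00° = -90.00°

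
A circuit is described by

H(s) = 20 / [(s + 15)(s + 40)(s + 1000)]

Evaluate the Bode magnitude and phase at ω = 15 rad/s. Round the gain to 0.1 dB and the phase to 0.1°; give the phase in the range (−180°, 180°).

-93.1 dB, -66.4°

At s = jω = j15:
pole (s+15): 15 + j15 → |·| = √(15²+15²) = √450 ≈ 21.213, ∠ = arctan(15/15) ≈ 45.00°
pole (s+40): 40 + j15 → |·| = √(40²+15²) = √1825 ≈ 42.72, ∠ = arctan(15/40) ≈ 20.56°
pole (s+1000): 1000 + j15 → |·| = √(1000²+15²) = √1000225 ≈ 1000.1, ∠ = arctan(15/1000) ≈ 0.86°
|H| = 20 / 9.0631e+05 ≈ 2.2068e-05
Gain = 20 log₁₀(2.2068e-05) ≈ -93.12 dB
∠H = 0.00° − 66.42° = -66.42°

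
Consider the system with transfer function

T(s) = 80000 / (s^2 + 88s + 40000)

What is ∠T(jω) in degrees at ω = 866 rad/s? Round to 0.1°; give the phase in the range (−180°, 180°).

-173.9°

At s = jω = j866:
quadratic: (j866)² + 88·j866 + 40000 = -709956 + j76208 → |·| ≈ 7.1403e+05, ∠ ≈ 173.87°
∠T = 0.00° − 173.87° = -173.87°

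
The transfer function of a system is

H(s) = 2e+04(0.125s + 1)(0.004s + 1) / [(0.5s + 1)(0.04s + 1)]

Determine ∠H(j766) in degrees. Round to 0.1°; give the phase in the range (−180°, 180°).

-16.7°

At ω = 766 rad/s:
zero (1 + j766·0.125) = 1 + j95.75 → |·| ≈ 95.755, ∠ ≈ 89.40°
zero (1 + j766·0.004) = 1 + j3.064 → |·| ≈ 3.2231, ∠ ≈ 71.92°
pole (1 + j766·0.5) = 1 + j383 → |·| ≈ 383, ∠ ≈ 89.85°
pole (1 + j766·0.04) = 1 + j30.64 → |·| ≈ 30.656, ∠ ≈ 88.13°
∠H = (89.40° + 71.92°) − (89.85° + 88.13°) = -16.66°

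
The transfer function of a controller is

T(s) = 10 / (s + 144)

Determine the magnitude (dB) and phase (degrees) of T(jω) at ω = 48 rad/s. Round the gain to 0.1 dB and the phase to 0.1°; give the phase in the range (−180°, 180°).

Substitute s = j48:
Numerator: 10 = 10 + j0
Denominator: (j48) + 144 = 144 + j48
|N| = √(10² + 0²) ≈ 10, ∠N ≈ 0.00°
|D| = √(144² + 48²) ≈ 151.79, ∠D ≈ 18.43°
|T| = 10 / 151.79 ≈ 0.06588
Gain = 20 log₁₀(0.06588) ≈ -23.62 dB
∠T = 0.00° − 18.43° = -18.43°

-23.6 dB, -18.4°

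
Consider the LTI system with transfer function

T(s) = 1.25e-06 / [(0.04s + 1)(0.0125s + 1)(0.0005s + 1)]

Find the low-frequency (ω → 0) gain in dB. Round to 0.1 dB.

-118.1 dB

T(0) = 1.25e-06 · 1 / 1 = 1.25e-06
20 log₁₀(1.25e-06) ≈ -118.06 dB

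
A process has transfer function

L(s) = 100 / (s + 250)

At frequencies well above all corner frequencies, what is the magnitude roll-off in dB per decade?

Each pole contributes −20 dB/decade at high frequency; each zero contributes +20 dB/decade.
Net: 0 zero(s) − 1 pole(s) → -20 dB/decade.

-20 dB/decade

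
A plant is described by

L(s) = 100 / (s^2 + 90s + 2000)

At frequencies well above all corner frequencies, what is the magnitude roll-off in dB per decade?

-40 dB/decade

Each pole contributes −20 dB/decade at high frequency; each zero contributes +20 dB/decade.
Net: 0 zero(s) − 2 pole(s) → -40 dB/decade.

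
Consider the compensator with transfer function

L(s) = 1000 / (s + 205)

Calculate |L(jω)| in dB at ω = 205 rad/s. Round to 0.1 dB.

At s = jω = j205:
pole (s+205): 205 + j205 → |·| = √(205²+205²) = √84050 ≈ 289.91, ∠ = arctan(205/205) ≈ 45.00°
|L| = 1000 / 289.91 ≈ 3.4493
Gain = 20 log₁₀(3.4493) ≈ 10.75 dB

10.8 dB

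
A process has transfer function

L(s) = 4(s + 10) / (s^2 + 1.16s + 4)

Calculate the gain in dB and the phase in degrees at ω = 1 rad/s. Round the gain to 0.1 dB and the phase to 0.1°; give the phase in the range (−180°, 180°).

At s = jω = j1:
zero (s+10): 10 + j1 → |·| = √(10²+1²) = √101 ≈ 10.05, ∠ = arctan(1/10) ≈ 5.71°
quadratic: (j1)² + 1.16·j1 + 4 = 3 + j1.16 → |·| ≈ 3.2165, ∠ ≈ 21.14°
|L| = 4 · 10.05 / 3.2165 ≈ 12.498
Gain = 20 log₁₀(12.498) ≈ 21.94 dB
∠L = 5.71° − 21.14° = -15.43°

21.9 dB, -15.4°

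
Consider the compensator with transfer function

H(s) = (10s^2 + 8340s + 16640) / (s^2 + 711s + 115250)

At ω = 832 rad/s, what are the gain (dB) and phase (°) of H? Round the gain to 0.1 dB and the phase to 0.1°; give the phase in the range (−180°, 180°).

Substitute s = j832:
Numerator: 10(j832)^2 + 8340(j832) + 16640 = -6905600 + j6938880
Denominator: (j832)^2 + 711(j832) + 115250 = -576974 + j591552
|N| = √(6905600² + 6938880²) ≈ 9.7896e+06, ∠N ≈ 134.86°
|D| = √(576974² + 591552²) ≈ 8.2634e+05, ∠D ≈ 134.29°
|H| = 9.7896e+06 / 8.2634e+05 ≈ 11.847
Gain = 20 log₁₀(11.847) ≈ 21.47 dB
∠H = 134.86° − 134.29° = 0.57°

21.5 dB, 0.6°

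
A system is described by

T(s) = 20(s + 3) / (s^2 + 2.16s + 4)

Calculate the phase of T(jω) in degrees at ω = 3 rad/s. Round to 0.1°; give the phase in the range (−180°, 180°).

-82.7°

At s = jω = j3:
zero (s+3): 3 + j3 → |·| = √(3²+3²) = √18 ≈ 4.2426, ∠ = arctan(3/3) ≈ 45.00°
quadratic: (j3)² + 2.16·j3 + 4 = -5 + j6.48 → |·| ≈ 8.1848, ∠ ≈ 127.65°
∠T = 45.00° − 127.65° = -82.65°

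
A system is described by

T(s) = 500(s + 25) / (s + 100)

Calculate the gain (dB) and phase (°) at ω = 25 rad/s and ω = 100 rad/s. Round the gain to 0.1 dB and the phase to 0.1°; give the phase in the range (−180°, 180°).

At s = jω = j25:
zero (s+25): 25 + j25 → |·| = √(25²+25²) = √1250 ≈ 35.355, ∠ = arctan(25/25) ≈ 45.00°
pole (s+100): 100 + j25 → |·| = √(100²+25²) = √10625 ≈ 103.08, ∠ = arctan(25/100) ≈ 14.04°
|T| = 500 · 35.355 / 103.08 ≈ 171.49
Gain = 20 log₁₀(171.49) ≈ 44.68 dB
∠T = 45.00° − 14.04° = 30.96°

At s = jω = j100:
zero (s+25): 25 + j100 → |·| = √(25²+100²) = √10625 ≈ 103.08, ∠ = arctan(100/25) ≈ 75.96°
pole (s+100): 100 + j100 → |·| = √(100²+100²) = √20000 ≈ 141.42, ∠ = arctan(100/100) ≈ 45.00°
|T| = 500 · 103.08 / 141.42 ≈ 364.45
Gain = 20 log₁₀(364.45) ≈ 51.23 dB
∠T = 75.96° − 45.00° = 30.96°

ω = 25: 44.7 dB, 31.0°; ω = 100: 51.2 dB, 31.0°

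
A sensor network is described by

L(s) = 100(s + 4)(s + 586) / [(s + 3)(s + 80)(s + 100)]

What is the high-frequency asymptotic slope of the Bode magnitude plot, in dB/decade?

-20 dB/decade

Each pole contributes −20 dB/decade at high frequency; each zero contributes +20 dB/decade.
Net: 2 zero(s) − 3 pole(s) → -20 dB/decade.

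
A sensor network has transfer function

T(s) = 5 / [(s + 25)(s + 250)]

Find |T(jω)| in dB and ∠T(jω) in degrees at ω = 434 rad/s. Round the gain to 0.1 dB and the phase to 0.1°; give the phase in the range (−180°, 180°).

-92.8 dB, -146.8°

At s = jω = j434:
pole (s+25): 25 + j434 → |·| = √(25²+434²) = √188981 ≈ 434.72, ∠ = arctan(434/25) ≈ 86.70°
pole (s+250): 250 + j434 → |·| = √(250²+434²) = √250856 ≈ 500.86, ∠ = arctan(434/250) ≈ 60.06°
|T| = 5 / 2.1773e+05 ≈ 2.2964e-05
Gain = 20 log₁₀(2.2964e-05) ≈ -92.78 dB
∠T = 0.00° − 146.76° = -146.76°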